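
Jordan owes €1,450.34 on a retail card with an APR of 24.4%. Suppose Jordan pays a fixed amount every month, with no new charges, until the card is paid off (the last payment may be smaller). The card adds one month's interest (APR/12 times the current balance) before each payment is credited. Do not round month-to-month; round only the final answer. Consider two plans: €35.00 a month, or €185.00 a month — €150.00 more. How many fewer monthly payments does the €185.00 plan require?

Monthly rate r = 24.4%/12 = 2.03333% = 0.0203333.
At €35.00/mo: n = ⌈−ln(1 − rB₀/P)/ln(1+r)⌉ = 92 payments (last €29.70); total interest = total paid − €1,450.34 = €1,764.36.
At €185.00/mo: 9 payments (last €116.35); total interest €146.01.
Payments saved = 92 − 9 = 83.

83 fewer payments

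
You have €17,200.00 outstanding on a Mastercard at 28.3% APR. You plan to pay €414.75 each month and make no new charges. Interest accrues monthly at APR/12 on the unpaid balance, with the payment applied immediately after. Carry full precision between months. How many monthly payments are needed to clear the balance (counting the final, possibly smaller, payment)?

Monthly rate r = 28.3%/12 = 2.35833% = 0.0235833.
Recurrence: B ← B·(1+r) − €414.75.
Month 1: interest €405.63; balance after payment €17,190.88.
Month 2: interest €405.42; balance after payment €17,181.55.
Closed form: n = −ln(1 − rB₀/P)/ln(1+r) = −ln(0.021981)/ln(1.02358) ≈ 163.777, so the balance reaches zero during payment 164.

164 months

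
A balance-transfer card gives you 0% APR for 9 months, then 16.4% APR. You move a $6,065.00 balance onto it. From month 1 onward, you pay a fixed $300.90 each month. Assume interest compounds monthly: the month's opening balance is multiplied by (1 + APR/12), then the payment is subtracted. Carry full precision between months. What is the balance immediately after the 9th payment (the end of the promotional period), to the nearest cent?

$3,356.90

Promo months 1–9 at r₀ = 0%/12 = 0; months 10+ at r₁ = 16.4%/12 = 0.0136667.
After month 9 (no interest yet): B = $6,065.00 − 9·$300.90 = $3,356.90.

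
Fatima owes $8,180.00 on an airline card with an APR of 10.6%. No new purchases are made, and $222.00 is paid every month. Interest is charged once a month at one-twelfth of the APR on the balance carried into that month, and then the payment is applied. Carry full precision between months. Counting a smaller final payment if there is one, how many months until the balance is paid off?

45 payments

Monthly rate r = 10.6%/12 = 0.883333% = 0.00883333.
Recurrence: B ← B·(1+r) − $222.00.
Month 1: interest $72.26; balance after payment $8,030.26.
Month 2: interest $70.93; balance after payment $7,879.19.
Closed form: n = −ln(1 − rB₀/P)/ln(1+r) = −ln(0.67452)/ln(1.00883) ≈ 44.773, so the balance reaches zero during payment 45.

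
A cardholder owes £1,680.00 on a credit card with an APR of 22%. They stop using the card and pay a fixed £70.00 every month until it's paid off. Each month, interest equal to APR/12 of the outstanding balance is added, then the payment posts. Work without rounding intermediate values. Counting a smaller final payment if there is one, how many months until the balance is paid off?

Monthly rate r = 22%/12 = 1.83333% = 0.0183333.
Recurrence: B ← B·(1+r) − £70.00.
Month 1: interest £30.80; balance after payment £1,640.80.
Month 2: interest £30.08; balance after payment £1,600.88.
Closed form: n = −ln(1 − rB₀/P)/ln(1+r) = −ln(0.56)/ln(1.01833) ≈ 31.915, so the balance reaches zero during payment 32.

32 months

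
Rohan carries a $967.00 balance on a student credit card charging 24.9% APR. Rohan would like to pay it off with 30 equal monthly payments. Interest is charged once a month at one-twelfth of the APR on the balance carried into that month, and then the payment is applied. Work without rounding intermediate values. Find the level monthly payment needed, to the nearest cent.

$43.62

Monthly rate r = 24.9%/12 = 2.075% = 0.02075.
Level-payment amortization: P = B₀·r / (1 − (1+r)^(−n)) = 967.00·0.02075 / (1 − 1.02075^(−30)).
Denominator 1 − (1+r)^(−30) = 0.459969434.
P = 20.0652 / 0.459969434 ≈ 43.62.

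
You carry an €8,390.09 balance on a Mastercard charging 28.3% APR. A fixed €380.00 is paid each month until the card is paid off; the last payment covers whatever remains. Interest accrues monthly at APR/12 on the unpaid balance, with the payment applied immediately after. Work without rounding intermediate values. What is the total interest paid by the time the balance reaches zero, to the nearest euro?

€3,600

Monthly rate r = 28.3%/12 = 2.35833% = 0.0235833.
Payoff takes n = ⌈−ln(1 − rB₀/P)/ln(1+r)⌉ = ⌈31.551⌉ = 32 payments; the last is €210.33.
Total paid = 31·€380.00 + €210.33 = €11,990.33.
Total interest = total paid − principal = €11,990.33 − €8,390.09 = €3,600.24.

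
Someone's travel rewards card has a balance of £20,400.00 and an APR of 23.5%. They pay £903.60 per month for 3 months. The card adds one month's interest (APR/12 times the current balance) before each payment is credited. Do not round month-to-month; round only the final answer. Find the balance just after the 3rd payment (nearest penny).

Monthly rate r = 23.5%/12 = 1.95833% = 0.0195833.
Each month: B ← B·(1+r) − £903.60.
Month 1: interest £399.50; balance after payment £19,895.90.
Month 2: interest £389.63; balance after payment £19,381.93.
Month 3: interest £379.56; balance after payment £18,857.89.

£18,857.89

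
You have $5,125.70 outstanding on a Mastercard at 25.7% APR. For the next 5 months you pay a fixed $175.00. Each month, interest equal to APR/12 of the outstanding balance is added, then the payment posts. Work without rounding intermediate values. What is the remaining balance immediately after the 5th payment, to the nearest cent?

Monthly rate r = 25.7%/12 = 2.14167% = 0.0214167.
Each month: B ← B·(1+r) − $175.00.
Month 1: interest $109.78; balance after payment $5,060.48.
Month 2: interest $108.38; balance after payment $4,993.85.
Month 3: interest $106.95; balance after payment $4,925.81.
Month 4: interest $105.49; balance after payment $4,856.30.
Month 5: interest $104.01; balance after payment $4,785.31.

$4,785.31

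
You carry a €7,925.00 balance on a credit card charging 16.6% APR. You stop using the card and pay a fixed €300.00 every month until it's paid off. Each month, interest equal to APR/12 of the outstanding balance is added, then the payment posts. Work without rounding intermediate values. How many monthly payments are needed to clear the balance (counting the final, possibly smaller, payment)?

Monthly rate r = 16.6%/12 = 1.38333% = 0.0138333.
Recurrence: B ← B·(1+r) − €300.00.
Month 1: interest €109.63; balance after payment €7,734.63.
Month 2: interest €107.00; balance after payment €7,541.62.
Closed form: n = −ln(1 − rB₀/P)/ln(1+r) = −ln(0.63457)/ln(1.01383) ≈ 33.105, so the balance reaches zero during payment 34.

34 payments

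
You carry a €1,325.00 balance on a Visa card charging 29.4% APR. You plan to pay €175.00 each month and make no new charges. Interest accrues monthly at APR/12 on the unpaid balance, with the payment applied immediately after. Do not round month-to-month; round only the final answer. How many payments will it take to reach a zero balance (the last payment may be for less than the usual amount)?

Monthly rate r = 29.4%/12 = 2.45% = 0.0245.
Recurrence: B ← B·(1+r) − €175.00.
Month 1: interest €32.46; balance after payment €1,182.46.
Month 2: interest €28.97; balance after payment €1,036.43.
Closed form: n = −ln(1 − rB₀/P)/ln(1+r) = −ln(0.8145)/ln(1.0245) ≈ 8.477, so the balance reaches zero during payment 9.

9 months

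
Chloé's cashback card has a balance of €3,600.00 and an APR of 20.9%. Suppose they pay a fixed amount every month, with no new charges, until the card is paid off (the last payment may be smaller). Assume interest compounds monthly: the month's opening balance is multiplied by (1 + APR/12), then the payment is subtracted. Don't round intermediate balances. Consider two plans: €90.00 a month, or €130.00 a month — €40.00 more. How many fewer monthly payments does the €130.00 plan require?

Monthly rate r = 20.9%/12 = 1.74167% = 0.0174167.
At €90.00/mo: n = ⌈−ln(1 − rB₀/P)/ln(1+r)⌉ = 70 payments (last €7.98); total interest = total paid − €3,600.00 = €2,617.98.
At €130.00/mo: 39 payments (last €16.98); total interest €1,356.98.
Payments saved = 70 − 39 = 31.

31 fewer payments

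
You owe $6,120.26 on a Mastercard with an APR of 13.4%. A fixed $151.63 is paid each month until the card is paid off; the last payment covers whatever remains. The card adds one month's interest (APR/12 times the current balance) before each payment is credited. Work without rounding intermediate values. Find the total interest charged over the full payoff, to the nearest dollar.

Monthly rate r = 13.4%/12 = 1.11667% = 0.0111667.
Payoff takes n = ⌈−ln(1 − rB₀/P)/ln(1+r)⌉ = ⌈53.954⌉ = 54 payments; the last is $144.72.
Total paid = 53·$151.63 + $144.72 = $8,181.11.
Total interest = total paid − principal = $8,181.11 − $6,120.26 = $2,060.85.

$2,061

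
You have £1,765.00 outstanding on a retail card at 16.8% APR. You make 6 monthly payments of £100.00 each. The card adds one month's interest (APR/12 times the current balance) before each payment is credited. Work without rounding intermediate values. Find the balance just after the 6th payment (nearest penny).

£1,297.15

Monthly rate r = 16.8%/12 = 1.4% = 0.014.
Each month: B ← B·(1+r) − £100.00.
Month 1: interest £24.71; balance after payment £1,689.71.
Month 2: interest £23.66; balance after payment £1,613.37.
Month 3: interest £22.59; balance after payment £1,535.95.
Month 4: interest £21.50; balance after payment £1,457.46.
Month 5: interest £20.40; balance after payment £1,377.86.
Month 6: interest £19.29; balance after payment £1,297.15.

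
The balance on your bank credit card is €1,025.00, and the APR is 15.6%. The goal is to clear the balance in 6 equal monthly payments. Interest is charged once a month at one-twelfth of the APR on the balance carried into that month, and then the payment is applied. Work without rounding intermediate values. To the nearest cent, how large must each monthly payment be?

Monthly rate r = 15.6%/12 = 1.3% = 0.013.
Level-payment amortization: P = B₀·r / (1 − (1+r)^(−n)) = 1025.00·0.013 / (1 − 1.013^(−6)).
Denominator 1 − (1+r)^(−6) = 0.0745705247.
P = 13.325 / 0.0745705247 ≈ 178.69.

€178.69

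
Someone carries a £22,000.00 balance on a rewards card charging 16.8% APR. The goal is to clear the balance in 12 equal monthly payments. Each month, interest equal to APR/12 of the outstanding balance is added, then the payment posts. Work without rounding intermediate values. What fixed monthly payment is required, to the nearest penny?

Monthly rate r = 16.8%/12 = 1.4% = 0.014.
Level-payment amortization: P = B₀·r / (1 − (1+r)^(−n)) = 22000.00·0.014 / (1 − 1.014^(−12)).
Denominator 1 − (1+r)^(−12) = 0.153660637.
P = 308 / 0.153660637 ≈ 2004.42.

£2,004.42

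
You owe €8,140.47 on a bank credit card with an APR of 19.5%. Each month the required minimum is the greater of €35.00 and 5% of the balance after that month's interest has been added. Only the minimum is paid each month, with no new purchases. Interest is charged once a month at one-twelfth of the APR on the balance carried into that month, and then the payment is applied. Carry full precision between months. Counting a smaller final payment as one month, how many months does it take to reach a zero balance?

Monthly rate r = 19.5%/12 = 1.625% = 0.01625.
While 5% of the post-interest balance exceeds €35.00, each month B ← (B·(1+r))·(1 − 0.05), i.e. B shrinks by the factor (1+r)·0.95 = 0.96544.
This holds for months 1–71. Entering month 72 the balance is €669.99; 5% of the post-interest balance is now below €35.00, so the flat €35.00 minimum applies from here.
From month 72 a fixed €35.00 at rate r clears €669.99 in 24 more payments. Total: 71 + 24 = 95 months.

95 months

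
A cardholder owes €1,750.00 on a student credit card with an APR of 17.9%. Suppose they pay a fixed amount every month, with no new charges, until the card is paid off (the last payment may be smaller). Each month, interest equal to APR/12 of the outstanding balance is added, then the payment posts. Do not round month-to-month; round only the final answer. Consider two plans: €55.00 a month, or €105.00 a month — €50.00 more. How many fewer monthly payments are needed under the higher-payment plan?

Monthly rate r = 17.9%/12 = 1.49167% = 0.0149167.
At €55.00/mo: n = ⌈−ln(1 − rB₀/P)/ln(1+r)⌉ = 44 payments (last €25.94); total interest = total paid − €1,750.00 = €640.94.
At €105.00/mo: 20 payments (last €32.14); total interest €277.14.
Payments saved = 44 − 20 = 24.

24 fewer payments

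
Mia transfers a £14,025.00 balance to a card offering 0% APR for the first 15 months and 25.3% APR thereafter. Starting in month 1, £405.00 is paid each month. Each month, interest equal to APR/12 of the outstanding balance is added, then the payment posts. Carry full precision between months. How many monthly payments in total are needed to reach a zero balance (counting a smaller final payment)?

Promo months 1–15 at r₀ = 0%/12 = 0; months 16+ at r₁ = 25.3%/12 = 0.0210833.
After month 15 (no interest yet): B = £14,025.00 − 15·£405.00 = £7,950.00.
Then at r₁ with £405.00/mo: n₂ = −ln(1 − r₁·B/P)/ln(1+r₁) ≈ 25.60 → 26 more payments.

41 payments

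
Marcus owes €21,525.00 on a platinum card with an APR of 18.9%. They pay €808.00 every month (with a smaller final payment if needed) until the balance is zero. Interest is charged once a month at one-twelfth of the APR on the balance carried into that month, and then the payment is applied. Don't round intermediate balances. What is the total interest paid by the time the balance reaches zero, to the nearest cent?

€6,603.20

Monthly rate r = 18.9%/12 = 1.575% = 0.01575.
Payoff takes n = ⌈−ln(1 − rB₀/P)/ln(1+r)⌉ = ⌈34.811⌉ = 35 payments; the last is €656.20.
Total paid = 34·€808.00 + €656.20 = €28,128.20.
Total interest = total paid − principal = €28,128.20 − €21,525.00 = €6,603.20.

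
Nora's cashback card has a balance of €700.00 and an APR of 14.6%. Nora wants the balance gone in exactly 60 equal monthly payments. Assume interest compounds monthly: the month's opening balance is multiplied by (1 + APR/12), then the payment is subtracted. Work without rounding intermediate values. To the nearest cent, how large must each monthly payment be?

€16.51

Monthly rate r = 14.6%/12 = 1.21667% = 0.0121667.
Level-payment amortization: P = B₀·r / (1 − (1+r)^(−n)) = 700.00·0.0121667 / (1 − 1.01217^(−60)).
Denominator 1 − (1+r)^(−60) = 0.515963451.
P = 8.51667 / 0.515963451 ≈ 16.51.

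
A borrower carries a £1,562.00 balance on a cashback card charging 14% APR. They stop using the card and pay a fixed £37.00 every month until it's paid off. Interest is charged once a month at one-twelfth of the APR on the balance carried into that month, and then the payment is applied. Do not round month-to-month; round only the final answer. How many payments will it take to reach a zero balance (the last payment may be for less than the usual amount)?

Monthly rate r = 14%/12 = 1.16667% = 0.0116667.
Recurrence: B ← B·(1+r) − £37.00.
Month 1: interest £18.22; balance after payment £1,543.22.
Month 2: interest £18.00; balance after payment £1,524.23.
Closed form: n = −ln(1 − rB₀/P)/ln(1+r) = −ln(0.50748)/ln(1.01167) ≈ 58.479, so the balance reaches zero during payment 59.

59 payments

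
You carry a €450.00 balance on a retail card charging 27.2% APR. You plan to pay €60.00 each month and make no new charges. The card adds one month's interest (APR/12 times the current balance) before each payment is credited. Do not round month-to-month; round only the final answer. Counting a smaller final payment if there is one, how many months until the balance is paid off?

Monthly rate r = 27.2%/12 = 2.26667% = 0.0226667.
Recurrence: B ← B·(1+r) − €60.00.
Month 1: interest €10.20; balance after payment €400.20.
Month 2: interest €9.07; balance after payment €349.27.
Closed form: n = −ln(1 − rB₀/P)/ln(1+r) = −ln(0.83)/ln(1.02267) ≈ 8.313, so the balance reaches zero during payment 9.

9 months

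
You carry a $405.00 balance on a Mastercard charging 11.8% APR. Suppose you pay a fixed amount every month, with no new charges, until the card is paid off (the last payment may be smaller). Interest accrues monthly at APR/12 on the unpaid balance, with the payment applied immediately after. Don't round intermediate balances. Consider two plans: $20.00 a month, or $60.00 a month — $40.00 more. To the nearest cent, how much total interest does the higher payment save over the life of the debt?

$32.74

Monthly rate r = 11.8%/12 = 0.983333% = 0.00983333.
At $20.00/mo: n = ⌈−ln(1 − rB₀/P)/ln(1+r)⌉ = 23 payments (last $13.87); total interest = total paid − $405.00 = $48.87.
At $60.00/mo: 8 payments (last $1.13); total interest $16.13.
Interest saved = $48.87 − $16.13 = $32.74.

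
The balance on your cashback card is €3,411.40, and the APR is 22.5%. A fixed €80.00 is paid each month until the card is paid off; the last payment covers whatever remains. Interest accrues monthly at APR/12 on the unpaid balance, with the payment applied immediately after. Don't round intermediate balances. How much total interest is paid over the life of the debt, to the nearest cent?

Monthly rate r = 22.5%/12 = 1.875% = 0.01875.
Payoff takes n = ⌈−ln(1 − rB₀/P)/ln(1+r)⌉ = ⌈86.517⌉ = 87 payments; the last is €41.55.
Total paid = 86·€80.00 + €41.55 = €6,921.55.
Total interest = total paid − principal = €6,921.55 − €3,411.40 = €3,510.15.

€3,510.15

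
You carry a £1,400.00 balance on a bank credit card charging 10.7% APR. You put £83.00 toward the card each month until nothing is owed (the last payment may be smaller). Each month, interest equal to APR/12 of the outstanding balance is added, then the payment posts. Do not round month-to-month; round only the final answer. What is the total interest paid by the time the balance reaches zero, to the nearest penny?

Monthly rate r = 10.7%/12 = 0.891667% = 0.00891667.
Payoff takes n = ⌈−ln(1 − rB₀/P)/ln(1+r)⌉ = ⌈18.361⌉ = 19 payments; the last is £30.03.
Total paid = 18·£83.00 + £30.03 = £1,524.03.
Total interest = total paid − principal = £1,524.03 − £1,400.00 = £124.03.

£124.03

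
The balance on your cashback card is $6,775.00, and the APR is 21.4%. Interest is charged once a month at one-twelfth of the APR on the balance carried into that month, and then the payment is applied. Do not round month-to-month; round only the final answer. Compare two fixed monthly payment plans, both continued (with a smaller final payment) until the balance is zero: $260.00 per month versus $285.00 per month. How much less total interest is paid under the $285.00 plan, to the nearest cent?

$299.55

Monthly rate r = 21.4%/12 = 1.78333% = 0.0178333.
At $260.00/mo: n = ⌈−ln(1 − rB₀/P)/ln(1+r)⌉ = 36 payments (last $92.50); total interest = total paid − $6,775.00 = $2,417.50.
At $285.00/mo: 32 payments (last $57.95); total interest $2,117.95.
Interest saved = $2,417.50 − $2,117.95 = $299.55.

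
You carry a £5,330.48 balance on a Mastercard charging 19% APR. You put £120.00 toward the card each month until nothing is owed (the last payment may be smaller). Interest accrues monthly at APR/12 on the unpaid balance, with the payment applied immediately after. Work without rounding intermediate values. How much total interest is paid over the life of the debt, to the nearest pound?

£3,952

Monthly rate r = 19%/12 = 1.58333% = 0.0158333.
Payoff takes n = ⌈−ln(1 − rB₀/P)/ln(1+r)⌉ = ⌈77.351⌉ = 78 payments; the last is £42.30.
Total paid = 77·£120.00 + £42.30 = £9,282.30.
Total interest = total paid − principal = £9,282.30 − £5,330.48 = £3,951.82.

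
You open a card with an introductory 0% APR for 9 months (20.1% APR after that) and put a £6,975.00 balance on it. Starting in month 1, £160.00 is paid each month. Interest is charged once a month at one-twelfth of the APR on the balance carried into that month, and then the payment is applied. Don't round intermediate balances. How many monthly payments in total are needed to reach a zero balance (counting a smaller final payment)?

62 payments

Promo months 1–9 at r₀ = 0%/12 = 0; months 10+ at r₁ = 20.1%/12 = 0.01675.
After month 9 (no interest yet): B = £6,975.00 − 9·£160.00 = £5,535.00.
Then at r₁ with £160.00/mo: n₂ = −ln(1 − r₁·B/P)/ln(1+r₁) ≈ 52.14 → 53 more payments.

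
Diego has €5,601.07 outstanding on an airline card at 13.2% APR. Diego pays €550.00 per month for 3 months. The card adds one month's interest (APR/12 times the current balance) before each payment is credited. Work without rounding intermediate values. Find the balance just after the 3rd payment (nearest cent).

€4,119.73

Monthly rate r = 13.2%/12 = 1.1% = 0.011.
Each month: B ← B·(1+r) − €550.00.
Month 1: interest €61.61; balance after payment €5,112.68.
Month 2: interest €56.24; balance after payment €4,618.92.
Month 3: interest €50.81; balance after payment €4,119.73.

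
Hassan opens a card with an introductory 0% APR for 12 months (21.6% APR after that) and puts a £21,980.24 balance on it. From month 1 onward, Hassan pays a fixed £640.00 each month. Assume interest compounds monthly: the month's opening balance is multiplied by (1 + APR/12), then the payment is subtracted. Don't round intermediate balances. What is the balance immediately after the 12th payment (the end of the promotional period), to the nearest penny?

£14,300.24

Promo months 1–12 at r₀ = 0%/12 = 0; months 13+ at r₁ = 21.6%/12 = 0.018.
After month 12 (no interest yet): B = £21,980.24 − 12·£640.00 = £14,300.24.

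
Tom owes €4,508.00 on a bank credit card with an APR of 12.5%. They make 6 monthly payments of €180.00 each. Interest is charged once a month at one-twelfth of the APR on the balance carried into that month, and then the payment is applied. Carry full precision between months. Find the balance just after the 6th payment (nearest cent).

€3,688.67

Monthly rate r = 12.5%/12 = 1.04167% = 0.0104167.
Each month: B ← B·(1+r) − €180.00.
Month 1: interest €46.96; balance after payment €4,374.96.
Month 2: interest €45.57; balance after payment €4,240.53.
Month 3: interest €44.17; balance after payment €4,104.70.
Month 4: interest €42.76; balance after payment €3,967.46.
Month 5: interest €41.33; balance after payment €3,828.79.
Month 6: interest €39.88; balance after payment €3,688.67.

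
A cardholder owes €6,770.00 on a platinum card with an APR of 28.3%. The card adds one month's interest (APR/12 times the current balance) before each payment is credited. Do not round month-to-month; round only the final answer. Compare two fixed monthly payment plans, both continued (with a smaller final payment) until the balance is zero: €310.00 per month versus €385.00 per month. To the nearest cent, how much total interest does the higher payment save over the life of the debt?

Monthly rate r = 28.3%/12 = 2.35833% = 0.0235833.
At €310.00/mo: n = ⌈−ln(1 − rB₀/P)/ln(1+r)⌉ = 32 payments (last €14.41); total interest = total paid − €6,770.00 = €2,854.41.
At €385.00/mo: 23 payments (last €377.00); total interest €2,077.00.
Interest saved = €2,854.41 − €2,077.00 = €777.41.

€777.41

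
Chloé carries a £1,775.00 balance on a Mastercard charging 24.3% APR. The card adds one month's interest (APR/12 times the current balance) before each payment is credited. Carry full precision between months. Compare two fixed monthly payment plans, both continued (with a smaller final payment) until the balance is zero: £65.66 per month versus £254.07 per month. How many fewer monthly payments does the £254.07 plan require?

Monthly rate r = 24.3%/12 = 2.025% = 0.02025.
At £65.66/mo: n = ⌈−ln(1 − rB₀/P)/ln(1+r)⌉ = 40 payments (last £35.98); total interest = total paid − £1,775.00 = £821.72.
At £254.07/mo: 8 payments (last £155.24); total interest £158.73.
Payments saved = 40 − 8 = 32.

32 fewer payments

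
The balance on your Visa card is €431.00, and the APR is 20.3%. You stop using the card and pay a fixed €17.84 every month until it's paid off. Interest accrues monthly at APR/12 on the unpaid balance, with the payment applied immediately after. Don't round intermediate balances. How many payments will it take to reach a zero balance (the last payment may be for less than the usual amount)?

32 payments

Monthly rate r = 20.3%/12 = 1.69167% = 0.0169167.
Recurrence: B ← B·(1+r) − €17.84.
Month 1: interest €7.29; balance after payment €420.45.
Month 2: interest €7.11; balance after payment €409.72.
Closed form: n = −ln(1 − rB₀/P)/ln(1+r) = −ln(0.59131)/ln(1.01692) ≈ 31.321, so the balance reaches zero during payment 32.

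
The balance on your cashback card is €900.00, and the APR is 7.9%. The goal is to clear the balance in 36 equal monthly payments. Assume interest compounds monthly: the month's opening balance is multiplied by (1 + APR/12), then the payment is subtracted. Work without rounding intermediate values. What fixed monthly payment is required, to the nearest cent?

Monthly rate r = 7.9%/12 = 0.658333% = 0.00658333.
Level-payment amortization: P = B₀·r / (1 − (1+r)^(−n)) = 900.00·0.00658333 / (1 − 1.00658^(−36)).
Denominator 1 − (1+r)^(−36) = 0.21039565.
P = 5.925 / 0.21039565 ≈ 28.16.

€28.16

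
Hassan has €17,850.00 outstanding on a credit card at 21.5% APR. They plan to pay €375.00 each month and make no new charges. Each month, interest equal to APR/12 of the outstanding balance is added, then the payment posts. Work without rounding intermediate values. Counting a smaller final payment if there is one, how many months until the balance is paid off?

Monthly rate r = 21.5%/12 = 1.79167% = 0.0179167.
Recurrence: B ← B·(1+r) − €375.00.
Month 1: interest €319.81; balance after payment €17,794.81.
Month 2: interest €318.82; balance after payment €17,738.64.
Closed form: n = −ln(1 − rB₀/P)/ln(1+r) = −ln(0.14717)/ln(1.01792) ≈ 107.905, so the balance reaches zero during payment 108.

108 payments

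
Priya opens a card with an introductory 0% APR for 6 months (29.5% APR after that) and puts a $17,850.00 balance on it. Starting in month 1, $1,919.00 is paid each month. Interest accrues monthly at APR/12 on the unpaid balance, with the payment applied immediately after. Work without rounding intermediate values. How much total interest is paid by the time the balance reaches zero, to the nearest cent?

$358.67

Promo months 1–6 at r₀ = 0%/12 = 0; months 7+ at r₁ = 29.5%/12 = 0.0245833.
After month 6 (no interest yet): B = $17,850.00 − 6·$1,919.00 = $6,336.00.
Then at r₁ with $1,919.00/mo: n₂ = −ln(1 − r₁·B/P)/ln(1+r₁) ≈ 3.49 → 4 more payments.
Total paid = 9·$1,919.00 + $937.67 = $18,208.67; interest = $18,208.67 − $17,850.00 = $358.67.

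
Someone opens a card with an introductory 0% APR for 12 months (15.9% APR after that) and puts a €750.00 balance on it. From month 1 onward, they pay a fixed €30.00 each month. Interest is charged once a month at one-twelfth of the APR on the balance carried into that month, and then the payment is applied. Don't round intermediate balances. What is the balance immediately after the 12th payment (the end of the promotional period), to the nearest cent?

€390.00

Promo months 1–12 at r₀ = 0%/12 = 0; months 13+ at r₁ = 15.9%/12 = 0.01325.
After month 12 (no interest yet): B = €750.00 − 12·€30.00 = €390.00.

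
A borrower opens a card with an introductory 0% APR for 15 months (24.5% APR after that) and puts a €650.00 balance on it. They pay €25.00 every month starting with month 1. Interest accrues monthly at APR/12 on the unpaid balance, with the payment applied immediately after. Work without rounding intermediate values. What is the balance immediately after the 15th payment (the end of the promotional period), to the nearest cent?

€275.00

Promo months 1–15 at r₀ = 0%/12 = 0; months 16+ at r₁ = 24.5%/12 = 0.0204167.
After month 15 (no interest yet): B = €650.00 − 15·€25.00 = €275.00.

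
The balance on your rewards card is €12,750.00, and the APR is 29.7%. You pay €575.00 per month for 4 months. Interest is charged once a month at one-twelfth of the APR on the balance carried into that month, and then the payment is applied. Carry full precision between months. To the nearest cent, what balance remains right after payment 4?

€11,673.08

Monthly rate r = 29.7%/12 = 2.475% = 0.02475.
Each month: B ← B·(1+r) − €575.00.
Month 1: interest €315.56; balance after payment €12,490.56.
Month 2: interest €309.14; balance after payment €12,224.70.
Month 3: interest €302.56; balance after payment €11,952.27.
Month 4: interest €295.82; balance after payment €11,673.08.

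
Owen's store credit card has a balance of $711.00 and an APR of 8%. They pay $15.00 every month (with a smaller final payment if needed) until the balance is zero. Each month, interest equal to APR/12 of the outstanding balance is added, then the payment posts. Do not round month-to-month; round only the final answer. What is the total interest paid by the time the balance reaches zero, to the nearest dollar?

$146

Monthly rate r = 8%/12 = 0.666667% = 0.00666667.
Payoff takes n = ⌈−ln(1 − rB₀/P)/ln(1+r)⌉ = ⌈57.159⌉ = 58 payments; the last is $2.40.
Total paid = 57·$15.00 + $2.40 = $857.40.
Total interest = total paid − principal = $857.40 − $711.00 = $146.40.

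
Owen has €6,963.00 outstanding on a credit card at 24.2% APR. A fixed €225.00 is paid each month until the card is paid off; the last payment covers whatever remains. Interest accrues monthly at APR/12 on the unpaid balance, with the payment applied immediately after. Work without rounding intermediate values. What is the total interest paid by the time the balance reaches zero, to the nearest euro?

Monthly rate r = 24.2%/12 = 2.01667% = 0.0201667.
Payoff takes n = ⌈−ln(1 − rB₀/P)/ln(1+r)⌉ = ⌈49.004⌉ = 50 payments; the last is €0.84.
Total paid = 49·€225.00 + €0.84 = €11,025.84.
Total interest = total paid − principal = €11,025.84 − €6,963.00 = €4,062.84.

€4,063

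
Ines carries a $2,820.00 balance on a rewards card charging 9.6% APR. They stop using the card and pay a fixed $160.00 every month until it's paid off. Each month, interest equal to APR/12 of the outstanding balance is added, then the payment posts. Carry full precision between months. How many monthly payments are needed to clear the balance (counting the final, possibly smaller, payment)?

Monthly rate r = 9.6%/12 = 0.8% = 0.008.
Recurrence: B ← B·(1+r) − $160.00.
Month 1: interest $22.56; balance after payment $2,682.56.
Month 2: interest $21.46; balance after payment $2,544.02.
Closed form: n = −ln(1 − rB₀/P)/ln(1+r) = −ln(0.859)/ln(1.008) ≈ 19.074, so the balance reaches zero during payment 20.

20 payments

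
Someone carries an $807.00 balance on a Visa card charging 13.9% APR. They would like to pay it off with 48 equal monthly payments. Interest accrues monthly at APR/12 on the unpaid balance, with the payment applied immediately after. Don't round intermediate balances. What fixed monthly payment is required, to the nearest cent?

Monthly rate r = 13.9%/12 = 1.15833% = 0.0115833.
Level-payment amortization: P = B₀·r / (1 − (1+r)^(−n)) = 807.00·0.0115833 / (1 − 1.01158^(−48)).
Denominator 1 − (1+r)^(−48) = 0.424665971.
P = 9.34775 / 0.424665971 ≈ 22.01.

$22.01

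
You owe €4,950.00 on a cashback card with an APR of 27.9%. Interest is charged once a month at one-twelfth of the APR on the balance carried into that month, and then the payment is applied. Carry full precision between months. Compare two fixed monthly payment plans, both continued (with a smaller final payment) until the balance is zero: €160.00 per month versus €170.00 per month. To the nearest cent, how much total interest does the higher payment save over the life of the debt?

Monthly rate r = 27.9%/12 = 2.325% = 0.02325.
At €160.00/mo: n = ⌈−ln(1 − rB₀/P)/ln(1+r)⌉ = 56 payments (last €44.55); total interest = total paid − €4,950.00 = €3,894.55.
At €170.00/mo: 50 payments (last €28.75); total interest €3,408.75.
Interest saved = €3,894.55 − €3,408.75 = €485.80.

€485.80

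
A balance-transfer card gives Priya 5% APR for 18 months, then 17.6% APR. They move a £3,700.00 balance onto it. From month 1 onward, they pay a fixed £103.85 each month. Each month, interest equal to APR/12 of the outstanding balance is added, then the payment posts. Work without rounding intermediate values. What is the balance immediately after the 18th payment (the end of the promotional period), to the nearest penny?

Promo months 1–18 at r₀ = 5%/12 = 0.00416667; months 19+ at r₁ = 17.6%/12 = 0.0146667.
After month 18: iterate B ← B·(1+r₀) − £103.85 for 18 months → £2,050.55.

£2,050.55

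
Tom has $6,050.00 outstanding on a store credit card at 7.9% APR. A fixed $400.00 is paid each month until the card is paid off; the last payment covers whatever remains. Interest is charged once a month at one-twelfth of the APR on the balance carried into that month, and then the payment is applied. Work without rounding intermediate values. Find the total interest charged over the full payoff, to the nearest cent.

Monthly rate r = 7.9%/12 = 0.658333% = 0.00658333.
Payoff takes n = ⌈−ln(1 − rB₀/P)/ln(1+r)⌉ = ⌈15.984⌉ = 16 payments; the last is $393.80.
Total paid = 15·$400.00 + $393.80 = $6,393.80.
Total interest = total paid − principal = $6,393.80 − $6,050.00 = $343.80.

$343.80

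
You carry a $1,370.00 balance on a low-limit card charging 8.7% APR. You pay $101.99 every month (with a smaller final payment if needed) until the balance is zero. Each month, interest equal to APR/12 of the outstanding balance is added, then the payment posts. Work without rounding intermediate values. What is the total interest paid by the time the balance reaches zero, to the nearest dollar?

Monthly rate r = 8.7%/12 = 0.725% = 0.00725.
Payoff takes n = ⌈−ln(1 − rB₀/P)/ln(1+r)⌉ = ⌈14.184⌉ = 15 payments; the last is $18.80.
Total paid = 14·$101.99 + $18.80 = $1,446.66.
Total interest = total paid − principal = $1,446.66 − $1,370.00 = $76.66.

$77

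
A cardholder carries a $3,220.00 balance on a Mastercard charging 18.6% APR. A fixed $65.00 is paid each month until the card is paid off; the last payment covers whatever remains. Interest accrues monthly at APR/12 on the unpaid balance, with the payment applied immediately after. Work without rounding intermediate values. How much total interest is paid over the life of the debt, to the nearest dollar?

$2,951

Monthly rate r = 18.6%/12 = 1.55% = 0.0155.
Payoff takes n = ⌈−ln(1 − rB₀/P)/ln(1+r)⌉ = ⌈94.945⌉ = 95 payments; the last is $61.44.
Total paid = 94·$65.00 + $61.44 = $6,171.44.
Total interest = total paid − principal = $6,171.44 − $3,220.00 = $2,951.44.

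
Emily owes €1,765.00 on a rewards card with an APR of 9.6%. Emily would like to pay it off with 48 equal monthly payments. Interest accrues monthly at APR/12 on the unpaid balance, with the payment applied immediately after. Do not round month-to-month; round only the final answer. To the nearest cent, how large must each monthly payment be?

Monthly rate r = 9.6%/12 = 0.8% = 0.008.
Level-payment amortization: P = B₀·r / (1 − (1+r)^(−n)) = 1765.00·0.008 / (1 − 1.008^(−48)).
Denominator 1 − (1+r)^(−48) = 0.317827106.
P = 14.12 / 0.317827106 ≈ 44.43.

€44.43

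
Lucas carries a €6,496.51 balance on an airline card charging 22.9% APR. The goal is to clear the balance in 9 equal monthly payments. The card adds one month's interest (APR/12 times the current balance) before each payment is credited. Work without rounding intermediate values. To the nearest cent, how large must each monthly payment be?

Monthly rate r = 22.9%/12 = 1.90833% = 0.0190833.
Level-payment amortization: P = B₀·r / (1 − (1+r)^(−n)) = 6496.51·0.0190833 / (1 − 1.01908^(−9)).
Denominator 1 − (1+r)^(−9) = 0.156446349.
P = 123.975 / 0.156446349 ≈ 792.44.

€792.44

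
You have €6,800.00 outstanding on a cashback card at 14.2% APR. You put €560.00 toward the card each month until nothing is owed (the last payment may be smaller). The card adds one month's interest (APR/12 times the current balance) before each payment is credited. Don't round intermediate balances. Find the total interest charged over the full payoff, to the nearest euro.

€585

Monthly rate r = 14.2%/12 = 1.18333% = 0.0118333.
Payoff takes n = ⌈−ln(1 − rB₀/P)/ln(1+r)⌉ = ⌈13.186⌉ = 14 payments; the last is €104.90.
Total paid = 13·€560.00 + €104.90 = €7,384.90.
Total interest = total paid − principal = €7,384.90 − €6,800.00 = €584.90.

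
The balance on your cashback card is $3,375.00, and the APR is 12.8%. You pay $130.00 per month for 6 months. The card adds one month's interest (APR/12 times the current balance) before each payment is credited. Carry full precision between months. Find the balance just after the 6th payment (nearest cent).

$2,795.74

Monthly rate r = 12.8%/12 = 1.06667% = 0.0106667.
Each month: B ← B·(1+r) − $130.00.
Month 1: interest $36.00; balance after payment $3,281.00.
Month 2: interest $35.00; balance after payment $3,186.00.
Month 3: interest $33.98; balance after payment $3,089.98.
Month 4: interest $32.96; balance after payment $2,992.94.
Month 5: interest $31.92; balance after payment $2,894.87.
Month 6: interest $30.88; balance after payment $2,795.74.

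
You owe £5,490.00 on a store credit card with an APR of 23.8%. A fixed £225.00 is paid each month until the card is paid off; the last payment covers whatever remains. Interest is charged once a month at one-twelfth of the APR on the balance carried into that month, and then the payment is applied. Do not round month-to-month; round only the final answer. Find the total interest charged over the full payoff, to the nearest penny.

Monthly rate r = 23.8%/12 = 1.98333% = 0.0198333.
Payoff takes n = ⌈−ln(1 − rB₀/P)/ln(1+r)⌉ = ⌈33.684⌉ = 34 payments; the last is £154.29.
Total paid = 33·£225.00 + £154.29 = £7,579.29.
Total interest = total paid − principal = £7,579.29 − £5,490.00 = £2,089.29.

£2,089.29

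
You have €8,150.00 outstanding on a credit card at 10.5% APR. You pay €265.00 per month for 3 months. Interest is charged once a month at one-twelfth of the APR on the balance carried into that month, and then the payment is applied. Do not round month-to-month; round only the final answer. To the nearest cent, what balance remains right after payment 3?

€7,563.84

Monthly rate r = 10.5%/12 = 0.875% = 0.00875.
Each month: B ← B·(1+r) − €265.00.
Month 1: interest €71.31; balance after payment €7,956.31.
Month 2: interest €69.62; balance after payment €7,760.93.
Month 3: interest €67.91; balance after payment €7,563.84.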